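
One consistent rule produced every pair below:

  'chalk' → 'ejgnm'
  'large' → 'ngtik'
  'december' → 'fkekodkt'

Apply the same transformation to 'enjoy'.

kplua

The shift depends on letter class: consonant c→e is +2, but vowel a→g is +6. The rule splits by letter class: vowels +6, consonants +2.
Applying it to enjoy: e(vowel)+6=k, n(cons)+2=p, j(cons)+2=l, o(vowel)+6=u, y(cons)+2=a.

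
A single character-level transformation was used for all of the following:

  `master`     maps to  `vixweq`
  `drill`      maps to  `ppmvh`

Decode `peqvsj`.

formal

The output letters match the input read backwards, each shifted +4: master reversed is retsam. Two steps: reverse the string, then apply a Caesar shift of +4.
Reversing it on peqvsj: shift back: p−4=l, e−4=a, q−4=m, v−4=r, s−4=o, j−4=f → lamrof; then reverse → formal.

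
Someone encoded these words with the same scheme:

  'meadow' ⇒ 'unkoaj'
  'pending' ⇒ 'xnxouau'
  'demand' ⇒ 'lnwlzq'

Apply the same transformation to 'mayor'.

In meadow: m→u is +8, e→n is +9, a→k is +10, d→o is +11 — the shift increases by 1 each position. Each letter shifts forward by (position + 8), i.e. 8, 9, 10, … — the shift grows by one for each successive letter.
Applying it to mayor: m+8=u, a+9=j, y+10=i, o+11=z, r+12=d.

ujizd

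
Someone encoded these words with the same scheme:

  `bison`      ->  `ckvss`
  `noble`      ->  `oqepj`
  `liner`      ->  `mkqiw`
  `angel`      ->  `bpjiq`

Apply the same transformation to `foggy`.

gqjkd

In bison: b→c is +1, i→k is +2, s→v is +3, o→s is +4 — the shift increases by 1 each position. Letter i (0-indexed) is shifted by i+1, so successive shifts are 1, 2, 3, ….
For foggy: f+1=g, o+2=q, g+3=j, g+4=k, y+5=d.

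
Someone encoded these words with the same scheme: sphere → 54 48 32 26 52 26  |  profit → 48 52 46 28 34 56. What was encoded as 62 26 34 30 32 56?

s(#19)→54 and p(#16)→48: differences scale by 2, so n = 2·pos + 16. The formula is n = 2×(alphabet index, a=1) + 16.
Undoing it on 62 26 34 30 32 56: 62→(62−16)÷2=23=w, 26→(26−16)÷2=5=e, 34→(34−16)÷2=9=i, 30→(30−16)÷2=7=g, 32→(32−16)÷2=8=h, 56→(56−16)÷2=20=t.

weight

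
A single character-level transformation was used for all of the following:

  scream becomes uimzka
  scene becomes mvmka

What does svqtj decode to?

Two steps: reverse the string, then apply a Caesar shift of +8.
Reversing it on svqtj: shift back: s−8=k, v−8=n, q−8=i, t−8=l, j−8=b → knilb; then reverse → blink.

blink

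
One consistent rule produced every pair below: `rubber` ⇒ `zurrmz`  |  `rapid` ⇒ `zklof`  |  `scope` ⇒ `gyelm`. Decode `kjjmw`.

r(17)→z(25) and u(20)→u(20) fit y≡7x+10 (mod 26); the inverse of 7 mod 26 is 15. This is an affine cipher: with a=0,…,z=25, each position x becomes (7x+10) mod 26.
Decoding kjjmw: k(10)→15·(10−10)≡0=a; j(9)→15·(9−10)≡11=l; j(9)→15·(9−10)≡11=l; m(12)→15·(12−10)≡4=e; w(22)→15·(22−10)≡24=y (all mod 26).

alley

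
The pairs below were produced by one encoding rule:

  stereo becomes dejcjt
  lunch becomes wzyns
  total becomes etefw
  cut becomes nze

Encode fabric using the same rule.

The shift depends on letter class: consonant s→d is +11, but vowel e→j is +5. Two shifts are in play — +5 for a/e/i/o/u, +11 for every other letter.
Applying it to fabric: f(cons)+11=q, a(vowel)+5=f, b(cons)+11=m, r(cons)+11=c, i(vowel)+5=n, c(cons)+11=n.

qfmcnn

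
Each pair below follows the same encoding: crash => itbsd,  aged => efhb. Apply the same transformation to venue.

fvofw

Two steps: reverse the string, then apply a Caesar shift of +1.
Applying it to venue: reverse → eunev; then shift: e+1=f, u+1=v, n+1=o, e+1=f, v+1=w.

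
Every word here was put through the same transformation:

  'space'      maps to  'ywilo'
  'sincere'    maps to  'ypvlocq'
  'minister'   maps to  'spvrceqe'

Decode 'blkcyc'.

vector

In space: s→y is +6, p→w is +7, a→i is +8, c→l is +9 — the shift increases by 1 each position. Each letter shifts forward by (position + 6), i.e. 6, 7, 8, … — the shift grows by one for each successive letter.
Undoing it on blkcyc: b−6=v, l−7=e, k−8=c, c−9=t, y−10=o, c−11=r.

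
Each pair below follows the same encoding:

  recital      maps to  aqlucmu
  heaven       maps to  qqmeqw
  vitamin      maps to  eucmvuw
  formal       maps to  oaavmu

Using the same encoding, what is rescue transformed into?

aqblgq

The shift depends on letter class: consonant r→a is +9, but vowel e→q is +12. Two shifts are in play — +12 for a/e/i/o/u, +9 for every other letter.
Applying it to rescue: r(cons)+9=a, e(vowel)+12=q, s(cons)+9=b, c(cons)+9=l, u(vowel)+12=g, e(vowel)+12=q.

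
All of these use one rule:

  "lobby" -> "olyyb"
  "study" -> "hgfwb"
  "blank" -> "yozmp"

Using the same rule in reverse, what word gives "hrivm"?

Letters are reflected about the middle of the alphabet (position → 25−position): Atbash.
Decoding hrivm: h↔s, r↔i, i↔r, v↔e, m↔n.

siren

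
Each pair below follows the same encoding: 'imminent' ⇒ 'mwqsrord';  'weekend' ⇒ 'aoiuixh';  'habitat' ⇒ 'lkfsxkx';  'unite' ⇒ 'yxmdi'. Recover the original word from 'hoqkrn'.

Shifts by position in imminent: pos 0: i→m (+4), pos 1: m→w (+10), pos 2: m→q (+4), pos 3: i→s (+10) — repeating every 2. The shifts repeat in a cycle of length 2: positions 0,1,… shift by +4, +10, then the pattern repeats.
Reversing it on hoqkrn: h−4=d, o−10=e, q−4=m, k−10=a, r−4=n, n−10=d.

demand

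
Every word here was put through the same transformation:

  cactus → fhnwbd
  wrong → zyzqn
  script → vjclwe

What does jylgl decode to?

Shifts by position in cactus: pos 0: c→f (+3), pos 1: a→h (+7), pos 2: c→n (+11), pos 3: t→w (+3), pos 4: u→b (+7), pos 5: s→d (+11) — repeating every 3. A repeating key of period 3 is used — shifts +3, +7, +11 over and over.
Decoding jylgl: j−3=g, y−7=r, l−11=a, g−3=d, l−7=e.

grade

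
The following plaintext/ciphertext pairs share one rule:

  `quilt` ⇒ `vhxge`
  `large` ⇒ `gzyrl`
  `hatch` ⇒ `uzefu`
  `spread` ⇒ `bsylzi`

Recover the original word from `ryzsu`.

q(16)→v(21) and u(20)→h(7) fit y≡3x+25 (mod 26); the inverse of 3 mod 26 is 9. Treating letters as 0–25, the rule is x ↦ 3x + 25 (mod 26).
Reversing it on ryzsu: r(17)→9·(17−25)≡6=g; y(24)→9·(24−25)≡17=r; z(25)→9·(25−25)≡0=a; s(18)→9·(18−25)≡15=p; u(20)→9·(20−25)≡7=h (all mod 26).

graph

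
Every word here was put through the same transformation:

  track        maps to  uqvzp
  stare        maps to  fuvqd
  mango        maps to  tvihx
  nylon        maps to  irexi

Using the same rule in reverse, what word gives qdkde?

Each letter's alphabet position (a=0..z=25) is mapped through 15·x+21 mod 26 — an affine cipher.
Reversing it on qdkde: q(16)→7·(16−21)≡17=r; d(3)→7·(3−21)≡4=e; k(10)→7·(10−21)≡1=b; d(3)→7·(3−21)≡4=e; e(4)→7·(4−21)≡11=l (all mod 26).

rebel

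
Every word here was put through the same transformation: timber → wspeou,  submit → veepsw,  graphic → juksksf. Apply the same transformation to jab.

The shift depends on letter class: consonant t→w is +3, but vowel i→s is +10. Two shifts are in play — +10 for a/e/i/o/u, +3 for every other letter.
For jab: j(cons)+3=m, a(vowel)+10=k, b(cons)+3=e.

mke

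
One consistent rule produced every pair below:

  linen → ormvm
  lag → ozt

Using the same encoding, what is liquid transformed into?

Each pair mirrors across the alphabet (l↔o, i↔r, n↔m): positions sum to 25. Each letter is replaced by its mirror in the alphabet: a↔z, b↔y, c↔x, and so on (the Atbash cipher).
For liquid: l↔o, i↔r, q↔j, u↔f, i↔r, d↔w.

orjfrw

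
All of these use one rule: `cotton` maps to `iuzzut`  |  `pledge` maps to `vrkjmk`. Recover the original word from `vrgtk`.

Compare letters: c→i is +6, o→u is +6, t→z is +6 — a constant shift. This is a Caesar cipher with shift 6.
Decoding vrgtk: v−6=p, r−6=l, g−6=a, t−6=n, k−6=e.

plane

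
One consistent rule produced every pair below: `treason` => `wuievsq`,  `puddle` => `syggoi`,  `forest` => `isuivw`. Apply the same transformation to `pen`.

siq

The shift depends on letter class: consonant t→w is +3, but vowel e→i is +4. Two shifts are in play — +4 for a/e/i/o/u, +3 for every other letter.
Applying it to pen: p(cons)+3=s, e(vowel)+4=i, n(cons)+3=q.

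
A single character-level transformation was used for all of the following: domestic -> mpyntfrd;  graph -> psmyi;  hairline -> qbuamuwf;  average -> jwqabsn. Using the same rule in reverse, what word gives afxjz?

Shifts by position in domestic: pos 0: d→m (+9), pos 1: o→p (+1), pos 2: m→y (+12), pos 3: e→n (+9), pos 4: s→t (+1), pos 5: t→f (+12) — repeating every 3. A repeating key of period 3 is used — shifts +9, +1, +12 over and over.
Undoing it on afxjz: a−9=r, f−1=e, x−12=l, j−9=a, z−1=y.

relay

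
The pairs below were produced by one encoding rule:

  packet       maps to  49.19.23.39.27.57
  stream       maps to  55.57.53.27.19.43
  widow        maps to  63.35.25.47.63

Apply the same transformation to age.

19.31.27

p(#16)→49 and a(#1)→19: differences scale by 2, so n = 2·pos + 17. With a=1..z=26, the number is 2·pos + 17.
On age: a=1→19, g=7→31, e=5→27.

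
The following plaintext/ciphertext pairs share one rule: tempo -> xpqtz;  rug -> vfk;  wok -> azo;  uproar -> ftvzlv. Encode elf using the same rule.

The shift depends on letter class: consonant t→x is +4, but vowel e→p is +11. The rule splits by letter class: vowels +11, consonants +4.
For elf: e(vowel)+11=p, l(cons)+4=p, f(cons)+4=j.

ppj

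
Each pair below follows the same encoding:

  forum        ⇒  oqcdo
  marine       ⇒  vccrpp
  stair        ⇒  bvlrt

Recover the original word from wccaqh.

The shifts repeat in a cycle of length 3: positions 0,1,… shift by +9, +2, +11, then the pattern repeats.
Reversing it on wccaqh: w−9=n, c−2=a, c−11=r, a−9=r, q−2=o, h−11=w.

narrow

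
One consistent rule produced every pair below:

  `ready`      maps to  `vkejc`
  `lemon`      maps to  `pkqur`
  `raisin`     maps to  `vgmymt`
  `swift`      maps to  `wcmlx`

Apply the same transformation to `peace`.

tkeii

Shifts by position in ready: pos 0: r→v (+4), pos 1: e→k (+6), pos 2: a→e (+4), pos 3: d→j (+6) — repeating every 2. A repeating key of period 2 is used — shifts +4, +6 over and over.
Applying it to peace: p+4=t, e+6=k, a+4=e, c+6=i, e+4=i.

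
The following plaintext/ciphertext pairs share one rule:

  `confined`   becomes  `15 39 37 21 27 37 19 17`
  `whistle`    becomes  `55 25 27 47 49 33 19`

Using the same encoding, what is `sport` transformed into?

47 41 39 45 49

c(#3)→15 and o(#15)→39: differences scale by 2, so n = 2·pos + 9. The formula is n = 2×(alphabet index, a=1) + 9.
For sport: s=19→47, p=16→41, o=15→39, r=18→45, t=20→49.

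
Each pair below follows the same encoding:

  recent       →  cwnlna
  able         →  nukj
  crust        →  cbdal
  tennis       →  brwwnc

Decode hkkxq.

hobby

The output letters match the input read backwards, each shifted +9: recent reversed is tnecer. Two steps: reverse the string, then apply a Caesar shift of +9.
Undoing it on hkkxq: shift back: h−9=y, k−9=b, k−9=b, x−9=o, q−9=h → ybboh; then reverse → hobby.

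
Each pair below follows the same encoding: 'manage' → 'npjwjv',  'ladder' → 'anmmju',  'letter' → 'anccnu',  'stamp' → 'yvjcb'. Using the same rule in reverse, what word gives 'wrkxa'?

robin

The output letters match the input read backwards, each shifted +9: manage reversed is eganam. The word is reversed, then every letter is shifted forward by 9.
Reversing it on wrkxa: shift back: w−9=n, r−9=i, k−9=b, x−9=o, a−9=r → nibor; then reverse → robin.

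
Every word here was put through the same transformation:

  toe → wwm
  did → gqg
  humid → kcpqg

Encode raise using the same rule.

The shift depends on letter class: consonant t→w is +3, but vowel o→w is +8. The rule splits by letter class: vowels +8, consonants +3.
On raise: r(cons)+3=u, a(vowel)+8=i, i(vowel)+8=q, s(cons)+3=v, e(vowel)+8=m.

uiqvm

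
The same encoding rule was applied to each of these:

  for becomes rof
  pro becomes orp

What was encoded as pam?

The output letters match the input read backwards: for reversed is rof. The word is simply reversed.
Decoding pam: then reverse → map.

map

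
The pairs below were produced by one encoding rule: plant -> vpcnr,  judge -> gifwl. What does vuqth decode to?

The output letters match the input read backwards, each shifted +2: plant reversed is tnalp. Read the word backwards and shift each letter +2.
Decoding vuqth: shift back: v−2=t, u−2=s, q−2=o, t−2=r, h−2=f → tsorf; then reverse → frost.

frost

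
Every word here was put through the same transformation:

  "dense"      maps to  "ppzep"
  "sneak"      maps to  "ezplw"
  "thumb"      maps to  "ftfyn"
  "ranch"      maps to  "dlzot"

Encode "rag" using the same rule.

dls

The shift depends on letter class: consonant d→p is +12, but vowel e→p is +11. Vowels shift forward by 11 and consonants shift forward by 12.
Applying it to rag: r(cons)+12=d, a(vowel)+11=l, g(cons)+12=s.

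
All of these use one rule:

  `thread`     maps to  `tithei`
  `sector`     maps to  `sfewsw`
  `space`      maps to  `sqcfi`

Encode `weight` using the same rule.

In thread: t→t is +0, h→i is +1, r→t is +2, e→h is +3 — the shift increases by 1 each position. The shift increases by 1 at each position, starting from +0: 0, 1, 2, ….
On weight: w+0=w, e+1=f, i+2=k, g+3=j, h+4=l, t+5=y.

wfkjly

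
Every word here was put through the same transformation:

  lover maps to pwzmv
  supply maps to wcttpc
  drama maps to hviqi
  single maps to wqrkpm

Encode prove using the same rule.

tvwzm

Vowels shift forward by 8 and consonants shift forward by 4.
Applying it to prove: p(cons)+4=t, r(cons)+4=v, o(vowel)+8=w, v(cons)+4=z, e(vowel)+8=m.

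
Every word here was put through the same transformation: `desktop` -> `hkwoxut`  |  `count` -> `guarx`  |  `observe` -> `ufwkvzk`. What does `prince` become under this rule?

tvorgk

Two shifts are in play — +6 for a/e/i/o/u, +4 for every other letter.
On prince: p(cons)+4=t, r(cons)+4=v, i(vowel)+6=o, n(cons)+4=r, c(cons)+4=g, e(vowel)+6=k.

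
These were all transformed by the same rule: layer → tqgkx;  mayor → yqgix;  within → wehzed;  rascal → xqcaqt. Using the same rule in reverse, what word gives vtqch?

blast

This is an affine cipher: with a=0,…,z=25, each position x becomes (5x+16) mod 26.
Reversing it on vtqch: v(21)→21·(21−16)≡1=b; t(19)→21·(19−16)≡11=l; q(16)→21·(16−16)≡0=a; c(2)→21·(2−16)≡18=s; h(7)→21·(7−16)≡19=t (all mod 26).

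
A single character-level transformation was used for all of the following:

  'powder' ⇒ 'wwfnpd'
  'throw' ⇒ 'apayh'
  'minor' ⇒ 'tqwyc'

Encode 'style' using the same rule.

zbhvp

Each letter shifts forward by (position + 7), i.e. 7, 8, 9, … — the shift grows by one for each successive letter.
Applying it to style: s+7=z, t+8=b, y+9=h, l+10=v, e+11=p.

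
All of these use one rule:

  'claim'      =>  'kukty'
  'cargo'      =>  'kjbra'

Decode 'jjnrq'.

In claim: c→k is +8, l→u is +9, a→k is +10, i→t is +11 — the shift increases by 1 each position. Letter i (0-indexed) is shifted by i+8, so successive shifts are 8, 9, 10, ….
Reversing it on jjnrq: j−8=b, j−9=a, n−10=d, r−11=g, q−12=e.

badge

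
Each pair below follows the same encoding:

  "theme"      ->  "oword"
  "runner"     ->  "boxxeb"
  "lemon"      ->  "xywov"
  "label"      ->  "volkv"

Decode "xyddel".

The output letters match the input read backwards, each shifted +10: theme reversed is emeht. The word is reversed, then every letter is shifted forward by 10.
Decoding xyddel: shift back: x−10=n, y−10=o, d−10=t, d−10=t, e−10=u, l−10=b → nottub; then reverse → button.

button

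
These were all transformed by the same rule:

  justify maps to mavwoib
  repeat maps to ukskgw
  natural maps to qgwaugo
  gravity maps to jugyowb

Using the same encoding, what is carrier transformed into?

fguuoku

Vowels shift forward by 6 and consonants shift forward by 3.
For carrier: c(cons)+3=f, a(vowel)+6=g, r(cons)+3=u, r(cons)+3=u, i(vowel)+6=o, e(vowel)+6=k, r(cons)+3=u.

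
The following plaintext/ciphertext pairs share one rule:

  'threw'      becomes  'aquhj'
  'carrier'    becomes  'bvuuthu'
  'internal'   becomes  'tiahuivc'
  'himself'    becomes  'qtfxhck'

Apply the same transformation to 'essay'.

hxxvp

This is an affine cipher: with a=0,…,z=25, each position x becomes (3x+21) mod 26.
For essay: e(4)→3·4+21≡7=h; s(18)→3·18+21≡23=x; s(18)→3·18+21≡23=x; a(0)→3·0+21≡21=v; y(24)→3·24+21≡15=p (all mod 26).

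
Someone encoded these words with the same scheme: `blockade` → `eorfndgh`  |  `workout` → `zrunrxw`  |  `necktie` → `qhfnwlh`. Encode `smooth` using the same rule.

vprrwk

Compare letters: b→e is +3, l→o is +3, o→r is +3 — a constant shift. Every letter moves 3 places later in the alphabet, wrapping around z→a.
Applying it to smooth: s+3=v, m+3=p, o+3=r, o+3=r, t+3=w, h+3=k.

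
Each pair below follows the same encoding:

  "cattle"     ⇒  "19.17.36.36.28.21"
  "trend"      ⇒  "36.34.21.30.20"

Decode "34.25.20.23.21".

c is letter #3 and maps to 19: an offset of 16. The number is (letter's place in the alphabet, a=1) + 16.
Decoding 34.25.20.23.21: 34→(34−16)÷1=18=r, 25→(25−16)÷1=9=i, 20→(20−16)÷1=4=d, 23→(23−16)÷1=7=g, 21→(21−16)÷1=5=e.

ridge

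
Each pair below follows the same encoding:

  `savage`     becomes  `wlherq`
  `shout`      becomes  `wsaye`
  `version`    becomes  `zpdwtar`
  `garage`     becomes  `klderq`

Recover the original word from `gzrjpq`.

coffee

Shifts by position in savage: pos 0: s→w (+4), pos 1: a→l (+11), pos 2: v→h (+12), pos 3: a→e (+4), pos 4: g→r (+11), pos 5: e→q (+12) — repeating every 3. A repeating key of period 3 is used — shifts +4, +11, +12 over and over.
Reversing it on gzrjpq: g−4=c, z−11=o, r−12=f, j−4=f, p−11=e, q−12=e.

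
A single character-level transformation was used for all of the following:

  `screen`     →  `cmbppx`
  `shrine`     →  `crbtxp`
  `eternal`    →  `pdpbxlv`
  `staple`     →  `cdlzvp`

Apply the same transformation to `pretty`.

The shift depends on letter class: consonant s→c is +10, but vowel e→p is +11. The rule splits by letter class: vowels +11, consonants +10.
On pretty: p(cons)+10=z, r(cons)+10=b, e(vowel)+11=p, t(cons)+10=d, t(cons)+10=d, y(cons)+10=i.

zbpddi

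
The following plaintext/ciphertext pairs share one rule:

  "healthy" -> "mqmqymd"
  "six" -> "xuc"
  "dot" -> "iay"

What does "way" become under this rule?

The shift depends on letter class: consonant h→m is +5, but vowel e→q is +12. Vowels shift forward by 12 and consonants shift forward by 5.
For way: w(cons)+5=b, a(vowel)+12=m, y(cons)+5=d.

bmd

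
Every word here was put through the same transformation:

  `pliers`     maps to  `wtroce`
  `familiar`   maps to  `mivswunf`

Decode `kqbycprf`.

In pliers: p→w is +7, l→t is +8, i→r is +9, e→o is +10 — the shift increases by 1 each position. Letter i (0-indexed) is shifted by i+7, so successive shifts are 7, 8, 9, ….
Decoding kqbycprf: k−7=d, q−8=i, b−9=s, y−10=o, c−11=r, p−12=d, r−13=e, f−14=r.

disorder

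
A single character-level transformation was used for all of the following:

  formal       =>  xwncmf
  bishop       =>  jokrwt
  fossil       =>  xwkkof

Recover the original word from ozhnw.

intro

f(5)→x(23) and o(14)→w(22) fit y≡23x+12 (mod 26); the inverse of 23 mod 26 is 17. Each letter's alphabet position (a=0..z=25) is mapped through 23·x+12 mod 26 — an affine cipher.
Decoding ozhnw: o(14)→17·(14−12)≡8=i; z(25)→17·(25−12)≡13=n; h(7)→17·(7−12)≡19=t; n(13)→17·(13−12)≡17=r; w(22)→17·(22−12)≡14=o (all mod 26).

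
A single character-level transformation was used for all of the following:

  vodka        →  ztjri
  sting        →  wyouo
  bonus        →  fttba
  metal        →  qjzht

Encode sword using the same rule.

In vodka: v→z is +4, o→t is +5, d→j is +6, k→r is +7 — the shift increases by 1 each position. Each letter shifts forward by (position + 4), i.e. 4, 5, 6, … — the shift grows by one for each successive letter.
For sword: s+4=w, w+5=b, o+6=u, r+7=y, d+8=l.

wbuyl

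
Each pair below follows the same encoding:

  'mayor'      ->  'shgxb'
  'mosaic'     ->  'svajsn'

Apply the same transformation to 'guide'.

mbqmo

In mayor: m→s is +6, a→h is +7, y→g is +8, o→x is +9 — the shift increases by 1 each position. The shift increases by 1 at each position, starting from +6: 6, 7, 8, ….
Applying it to guide: g+6=m, u+7=b, i+8=q, d+9=m, e+10=o.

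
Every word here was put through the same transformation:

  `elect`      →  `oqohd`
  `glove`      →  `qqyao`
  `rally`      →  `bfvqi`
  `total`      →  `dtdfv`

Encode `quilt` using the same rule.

azsqd

It's a Vigenère-style cipher with numeric key [10,5]: position i shifts by key[i mod 2].
On quilt: q+10=a, u+5=z, i+10=s, l+5=q, t+10=d.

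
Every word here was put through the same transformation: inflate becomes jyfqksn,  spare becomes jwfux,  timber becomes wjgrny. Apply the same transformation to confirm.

The output letters match the input read backwards, each shifted +5: inflate reversed is etalfni. The word is reversed, then every letter is shifted forward by 5.
On confirm: reverse → mrifnoc; then shift: m+5=r, r+5=w, i+5=n, f+5=k, n+5=s, o+5=t, c+5=h.

rwnksth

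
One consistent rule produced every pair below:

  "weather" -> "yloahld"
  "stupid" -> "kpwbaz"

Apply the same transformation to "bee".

The output letters match the input read backwards, each shifted +7: weather reversed is rehtaew. Two steps: reverse the string, then apply a Caesar shift of +7.
Applying it to bee: reverse → eeb; then shift: e+7=l, e+7=l, b+7=i.

lli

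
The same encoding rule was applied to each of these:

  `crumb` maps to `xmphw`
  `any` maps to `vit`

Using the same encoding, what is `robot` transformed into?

mjwjo

Compare letters: c→x is +21, r→m is +21, u→p is +21 — a constant shift. This is a Caesar cipher with shift 21.
Applying it to robot: r+21=m, o+21=j, b+21=w, o+21=j, t+21=o.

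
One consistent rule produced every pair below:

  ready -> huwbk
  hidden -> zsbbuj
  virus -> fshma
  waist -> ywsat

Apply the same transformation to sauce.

This is an affine cipher: with a=0,…,z=25, each position x becomes (19x+22) mod 26.
On sauce: s(18)→19·18+22≡0=a; a(0)→19·0+22≡22=w; u(20)→19·20+22≡12=m; c(2)→19·2+22≡8=i; e(4)→19·4+22≡20=u (all mod 26).

awmiu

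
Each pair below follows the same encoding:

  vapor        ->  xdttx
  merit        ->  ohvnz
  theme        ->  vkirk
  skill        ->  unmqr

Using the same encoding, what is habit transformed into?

The shift increases by 1 at each position, starting from +2: 2, 3, 4, ….
For habit: h+2=j, a+3=d, b+4=f, i+5=n, t+6=z.

jdfnz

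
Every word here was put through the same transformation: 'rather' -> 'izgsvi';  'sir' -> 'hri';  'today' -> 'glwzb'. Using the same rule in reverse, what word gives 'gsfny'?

Each pair mirrors across the alphabet (r↔i, a↔z, t↔g): positions sum to 25. Each letter is replaced by its mirror in the alphabet: a↔z, b↔y, c↔x, and so on (the Atbash cipher).
Decoding gsfny: g↔t, s↔h, f↔u, n↔m, y↔b.

thumb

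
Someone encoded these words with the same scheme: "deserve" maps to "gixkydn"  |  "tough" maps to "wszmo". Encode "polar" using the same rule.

In deserve: d→g is +3, e→i is +4, s→x is +5, e→k is +6 — the shift increases by 1 each position. Letter i (0-indexed) is shifted by i+3, so successive shifts are 3, 4, 5, ….
Applying it to polar: p+3=s, o+4=s, l+5=q, a+6=g, r+7=y.

ssqgy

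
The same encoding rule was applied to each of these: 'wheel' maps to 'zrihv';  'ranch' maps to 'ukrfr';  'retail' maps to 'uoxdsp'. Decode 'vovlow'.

series

Shifts by position in wheel: pos 0: w→z (+3), pos 1: h→r (+10), pos 2: e→i (+4), pos 3: e→h (+3), pos 4: l→v (+10) — repeating every 3. The shifts repeat in a cycle of length 3: positions 0,1,… shift by +3, +10, +4, then the pattern repeats.
Undoing it on vovlow: v−3=s, o−10=e, v−4=r, l−3=i, o−10=e, w−4=s.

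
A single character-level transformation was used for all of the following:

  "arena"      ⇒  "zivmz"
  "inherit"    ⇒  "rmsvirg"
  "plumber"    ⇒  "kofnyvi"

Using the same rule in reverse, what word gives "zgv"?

ate

Each pair mirrors across the alphabet (a↔z, r↔i, e↔v): positions sum to 25. Each letter is replaced by its mirror in the alphabet: a↔z, b↔y, c↔x, and so on (the Atbash cipher).
Decoding zgv: z↔a, g↔t, v↔e.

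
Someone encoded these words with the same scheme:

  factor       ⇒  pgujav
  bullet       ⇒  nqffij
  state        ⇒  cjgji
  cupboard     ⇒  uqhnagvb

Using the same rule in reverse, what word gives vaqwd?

f(5)→p(15) and a(0)→g(6) fit y≡7x+6 (mod 26); the inverse of 7 mod 26 is 15. Each letter's alphabet position (a=0..z=25) is mapped through 7·x+6 mod 26 — an affine cipher.
Decoding vaqwd: v(21)→15·(21−6)≡17=r; a(0)→15·(0−6)≡14=o; q(16)→15·(16−6)≡20=u; w(22)→15·(22−6)≡6=g; d(3)→15·(3−6)≡7=h (all mod 26).

rough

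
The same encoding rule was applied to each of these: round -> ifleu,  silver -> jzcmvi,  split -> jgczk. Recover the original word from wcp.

fly

Compare letters: r→i is +17, o→f is +17, u→l is +17 — a constant shift. Each letter is shifted forward by 17 in the alphabet (a Caesar shift of +17).
Reversing it on wcp: w−17=f, c−17=l, p−17=y.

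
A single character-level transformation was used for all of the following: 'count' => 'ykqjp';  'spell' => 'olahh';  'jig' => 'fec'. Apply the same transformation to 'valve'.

rwhra

Compare letters: c→y is +22, o→k is +22, u→q is +22 — a constant shift. This is a Caesar cipher with shift 22.
On valve: v+22=r, a+22=w, l+22=h, v+22=r, e+22=a.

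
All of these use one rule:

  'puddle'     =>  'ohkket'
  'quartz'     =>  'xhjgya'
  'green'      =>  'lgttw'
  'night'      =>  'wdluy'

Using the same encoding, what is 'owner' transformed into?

fzwtg

p(15)→o(14) and u(20)→h(7) fit y≡9x+9 (mod 26); the inverse of 9 mod 26 is 3. Each letter's alphabet position (a=0..z=25) is mapped through 9·x+9 mod 26 — an affine cipher.
Applying it to owner: o(14)→9·14+9≡5=f; w(22)→9·22+9≡25=z; n(13)→9·13+9≡22=w; e(4)→9·4+9≡19=t; r(17)→9·17+9≡6=g (all mod 26).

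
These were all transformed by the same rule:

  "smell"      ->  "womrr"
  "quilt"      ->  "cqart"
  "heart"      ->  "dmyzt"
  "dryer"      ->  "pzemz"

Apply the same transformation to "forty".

jizte

Treating letters as 0–25, the rule is x ↦ 23x + 24 (mod 26).
Applying it to forty: f(5)→23·5+24≡9=j; o(14)→23·14+24≡8=i; r(17)→23·17+24≡25=z; t(19)→23·19+24≡19=t; y(24)→23·24+24≡4=e (all mod 26).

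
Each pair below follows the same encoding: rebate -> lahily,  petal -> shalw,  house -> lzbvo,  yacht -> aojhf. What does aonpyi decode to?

bright

The output letters match the input read backwards, each shifted +7: rebate reversed is etaber. Read the word backwards and shift each letter +7.
Undoing it on aonpyi: shift back: a−7=t, o−7=h, n−7=g, p−7=i, y−7=r, i−7=b → thgirb; then reverse → bright.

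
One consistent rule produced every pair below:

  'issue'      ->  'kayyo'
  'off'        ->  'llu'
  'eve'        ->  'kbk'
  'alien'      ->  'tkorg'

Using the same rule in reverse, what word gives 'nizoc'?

witch

The output letters match the input read backwards, each shifted +6: issue reversed is eussi. The word is reversed, then every letter is shifted forward by 6.
Undoing it on nizoc: shift back: n−6=h, i−6=c, z−6=t, o−6=i, c−6=w → hctiw; then reverse → witch.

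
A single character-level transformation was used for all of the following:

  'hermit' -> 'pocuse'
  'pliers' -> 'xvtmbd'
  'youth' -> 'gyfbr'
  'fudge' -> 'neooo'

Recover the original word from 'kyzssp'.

Shifts by position in hermit: pos 0: h→p (+8), pos 1: e→o (+10), pos 2: r→c (+11), pos 3: m→u (+8), pos 4: i→s (+10), pos 5: t→e (+11) — repeating every 3. It's a Vigenère-style cipher with numeric key [8,10,11]: position i shifts by key[i mod 3].
Decoding kyzssp: k−8=c, y−10=o, z−11=o, s−8=k, s−10=i, p−11=e.

cookie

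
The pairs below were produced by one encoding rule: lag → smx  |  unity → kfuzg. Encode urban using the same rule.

The output letters match the input read backwards, each shifted +12: lag reversed is gal. Two steps: reverse the string, then apply a Caesar shift of +12.
Applying it to urban: reverse → nabru; then shift: n+12=z, a+12=m, b+12=n, r+12=d, u+12=g.

zmndg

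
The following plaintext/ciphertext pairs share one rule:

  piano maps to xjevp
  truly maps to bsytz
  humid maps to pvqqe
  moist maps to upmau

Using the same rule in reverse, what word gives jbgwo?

bacon

Shifts by position in piano: pos 0: p→x (+8), pos 1: i→j (+1), pos 2: a→e (+4), pos 3: n→v (+8), pos 4: o→p (+1) — repeating every 3. The shifts repeat in a cycle of length 3: positions 0,1,… shift by +8, +1, +4, then the pattern repeats.
Decoding jbgwo: j−8=b, b−1=a, g−4=c, w−8=o, o−1=n.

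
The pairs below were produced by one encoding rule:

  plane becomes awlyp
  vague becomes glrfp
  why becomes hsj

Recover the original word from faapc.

upper

Every letter moves 11 places later in the alphabet, wrapping around z→a.
Decoding faapc: f−11=u, a−11=p, a−11=p, p−11=e, c−11=r.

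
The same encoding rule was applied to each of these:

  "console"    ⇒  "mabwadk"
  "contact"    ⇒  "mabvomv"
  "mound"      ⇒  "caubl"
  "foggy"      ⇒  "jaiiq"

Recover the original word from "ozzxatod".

approval

This is an affine cipher: with a=0,…,z=25, each position x becomes (25x+14) mod 26.
Decoding ozzxatod: o(14)→25·(14−14)≡0=a; z(25)→25·(25−14)≡15=p; z(25)→25·(25−14)≡15=p; x(23)→25·(23−14)≡17=r; a(0)→25·(0−14)≡14=o; t(19)→25·(19−14)≡21=v; o(14)→25·(14−14)≡0=a; d(3)→25·(3−14)≡11=l (all mod 26).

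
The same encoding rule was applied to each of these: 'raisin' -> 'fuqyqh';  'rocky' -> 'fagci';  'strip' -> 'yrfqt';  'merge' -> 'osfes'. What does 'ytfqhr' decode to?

r(17)→f(5) and a(0)→u(20) fit y≡19x+20 (mod 26); the inverse of 19 mod 26 is 11. Treating letters as 0–25, the rule is x ↦ 19x + 20 (mod 26).
Decoding ytfqhr: y(24)→11·(24−20)≡18=s; t(19)→11·(19−20)≡15=p; f(5)→11·(5−20)≡17=r; q(16)→11·(16−20)≡8=i; h(7)→11·(7−20)≡13=n; r(17)→11·(17−20)≡19=t (all mod 26).

sprint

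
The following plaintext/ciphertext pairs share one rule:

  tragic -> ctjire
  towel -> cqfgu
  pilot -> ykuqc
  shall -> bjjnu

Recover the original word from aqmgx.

Shifts by position in tragic: pos 0: t→c (+9), pos 1: r→t (+2), pos 2: a→j (+9), pos 3: g→i (+2) — repeating every 2. A repeating key of period 2 is used — shifts +9, +2 over and over.
Reversing it on aqmgx: a−9=r, q−2=o, m−9=d, g−2=e, x−9=o.

rodeo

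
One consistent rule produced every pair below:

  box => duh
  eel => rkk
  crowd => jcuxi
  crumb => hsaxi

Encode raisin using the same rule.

The output letters match the input read backwards, each shifted +6: box reversed is xob. Read the word backwards and shift each letter +6.
On raisin: reverse → nisiar; then shift: n+6=t, i+6=o, s+6=y, i+6=o, a+6=g, r+6=x.

toyogx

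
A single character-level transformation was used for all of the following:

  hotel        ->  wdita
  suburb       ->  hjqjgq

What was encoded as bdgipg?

Each letter is shifted forward by 15 in the alphabet (a Caesar shift of +15).
Undoing it on bdgipg: b−15=m, d−15=o, g−15=r, i−15=t, p−15=a, g−15=r.

mortar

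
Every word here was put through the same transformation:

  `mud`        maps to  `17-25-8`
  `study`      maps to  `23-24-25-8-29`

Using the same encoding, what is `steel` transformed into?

23-24-9-9-16

m is letter #13 and maps to 17: an offset of 4. The number is (letter's place in the alphabet, a=1) + 4.
For steel: s=19→23, t=20→24, e=5→9, e=5→9, l=12→16.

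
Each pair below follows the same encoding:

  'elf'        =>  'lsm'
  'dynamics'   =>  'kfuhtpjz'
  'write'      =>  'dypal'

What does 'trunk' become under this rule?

This is a Caesar cipher with shift 7.
For trunk: t+7=a, r+7=y, u+7=b, n+7=u, k+7=r.

aybur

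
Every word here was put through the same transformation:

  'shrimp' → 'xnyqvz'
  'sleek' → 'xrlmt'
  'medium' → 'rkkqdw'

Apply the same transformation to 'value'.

In shrimp: s→x is +5, h→n is +6, r→y is +7, i→q is +8 — the shift increases by 1 each position. Each letter shifts forward by (position + 5), i.e. 5, 6, 7, … — the shift grows by one for each successive letter.
For value: v+5=a, a+6=g, l+7=s, u+8=c, e+9=n.

agscn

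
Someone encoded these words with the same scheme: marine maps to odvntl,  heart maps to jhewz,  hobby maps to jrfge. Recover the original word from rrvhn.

Letter i (0-indexed) is shifted by i+2, so successive shifts are 2, 3, 4, ….
Reversing it on rrvhn: r−2=p, r−3=o, v−4=r, h−5=c, n−6=h.

porch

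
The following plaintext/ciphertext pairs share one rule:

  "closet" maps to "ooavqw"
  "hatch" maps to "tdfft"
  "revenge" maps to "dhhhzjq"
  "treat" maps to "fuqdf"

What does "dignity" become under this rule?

plsquwk

Shifts by position in closet: pos 0: c→o (+12), pos 1: l→o (+3), pos 2: o→a (+12), pos 3: s→v (+3) — repeating every 2. The shifts repeat in a cycle of length 2: positions 0,1,… shift by +12, +3, then the pattern repeats.
On dignity: d+12=p, i+3=l, g+12=s, n+3=q, i+12=u, t+3=w, y+12=k.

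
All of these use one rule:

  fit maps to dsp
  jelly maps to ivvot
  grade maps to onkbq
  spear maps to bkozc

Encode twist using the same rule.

Two steps: reverse the string, then apply a Caesar shift of +10.
Applying it to twist: reverse → tsiwt; then shift: t+10=d, s+10=c, i+10=s, w+10=g, t+10=d.

dcsgd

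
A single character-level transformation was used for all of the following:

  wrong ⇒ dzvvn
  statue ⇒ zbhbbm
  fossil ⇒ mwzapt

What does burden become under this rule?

A repeating key of period 2 is used — shifts +7, +8 over and over.
On burden: b+7=i, u+8=c, r+7=y, d+8=l, e+7=l, n+8=v.

icyllv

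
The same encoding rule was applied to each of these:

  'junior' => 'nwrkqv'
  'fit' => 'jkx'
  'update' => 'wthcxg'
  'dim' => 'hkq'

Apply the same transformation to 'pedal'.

tghcp

The shift depends on letter class: consonant j→n is +4, but vowel u→w is +2. Vowels shift forward by 2 and consonants shift forward by 4.
On pedal: p(cons)+4=t, e(vowel)+2=g, d(cons)+4=h, a(vowel)+2=c, l(cons)+4=p.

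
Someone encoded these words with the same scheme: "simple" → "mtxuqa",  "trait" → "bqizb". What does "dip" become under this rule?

xql

Read the word backwards and shift each letter +8.
For dip: reverse → pid; then shift: p+8=x, i+8=q, d+8=l.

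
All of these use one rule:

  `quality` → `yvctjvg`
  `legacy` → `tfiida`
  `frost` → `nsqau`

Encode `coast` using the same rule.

kpcau

Shifts by position in quality: pos 0: q→y (+8), pos 1: u→v (+1), pos 2: a→c (+2), pos 3: l→t (+8), pos 4: i→j (+1), pos 5: t→v (+2) — repeating every 3. It's a Vigenère-style cipher with numeric key [8,1,2]: position i shifts by key[i mod 3].
Applying it to coast: c+8=k, o+1=p, a+2=c, s+8=a, t+1=u.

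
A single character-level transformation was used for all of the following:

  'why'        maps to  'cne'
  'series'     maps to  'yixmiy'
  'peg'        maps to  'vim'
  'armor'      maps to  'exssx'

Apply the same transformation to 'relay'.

xiree

Vowels shift forward by 4 and consonants shift forward by 6.
For relay: r(cons)+6=x, e(vowel)+4=i, l(cons)+6=r, a(vowel)+4=e, y(cons)+6=e.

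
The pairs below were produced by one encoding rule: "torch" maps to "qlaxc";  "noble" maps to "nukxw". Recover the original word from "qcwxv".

month

The output letters match the input read backwards, each shifted +9: torch reversed is hcrot. Read the word backwards and shift each letter +9.
Decoding qcwxv: shift back: q−9=h, c−9=t, w−9=n, x−9=o, v−9=m → htnom; then reverse → month.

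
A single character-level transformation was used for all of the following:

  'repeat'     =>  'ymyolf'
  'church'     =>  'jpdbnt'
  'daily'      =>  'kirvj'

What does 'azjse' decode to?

trait

Each letter shifts forward by (position + 7), i.e. 7, 8, 9, … — the shift grows by one for each successive letter.
Undoing it on azjse: a−7=t, z−8=r, j−9=a, s−10=i, e−11=t.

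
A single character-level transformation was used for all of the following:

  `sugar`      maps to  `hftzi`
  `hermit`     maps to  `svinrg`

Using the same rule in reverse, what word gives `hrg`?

Each pair mirrors across the alphabet (s↔h, u↔f, g↔t): positions sum to 25. This is the alphabet-reversal cipher (Atbash): a becomes z, b becomes y, etc.
Undoing it on hrg: h↔s, r↔i, g↔t.

sit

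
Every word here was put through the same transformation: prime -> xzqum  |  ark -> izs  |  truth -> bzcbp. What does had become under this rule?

pil

Compare letters: p→x is +8, r→z is +8, i→q is +8 — a constant shift. Every letter moves 8 places later in the alphabet, wrapping around z→a.
Applying it to had: h+8=p, a+8=i, d+8=l.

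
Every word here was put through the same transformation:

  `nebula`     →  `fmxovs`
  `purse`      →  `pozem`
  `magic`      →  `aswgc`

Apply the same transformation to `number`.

This is an affine cipher: with a=0,…,z=25, each position x becomes (5x+18) mod 26.
On number: n(13)→5·13+18≡5=f; u(20)→5·20+18≡14=o; m(12)→5·12+18≡0=a; b(1)→5·1+18≡23=x; e(4)→5·4+18≡12=m; r(17)→5·17+18≡25=z (all mod 26).

foaxmz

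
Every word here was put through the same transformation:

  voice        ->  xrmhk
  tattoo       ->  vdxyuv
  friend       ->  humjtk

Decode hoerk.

flame

In voice: v→x is +2, o→r is +3, i→m is +4, c→h is +5 — the shift increases by 1 each position. The shift increases by 1 at each position, starting from +2: 2, 3, 4, ….
Undoing it on hoerk: h−2=f, o−3=l, e−4=a, r−5=m, k−6=e.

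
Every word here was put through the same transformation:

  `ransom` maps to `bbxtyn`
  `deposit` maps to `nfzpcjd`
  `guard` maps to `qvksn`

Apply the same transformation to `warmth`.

gbbndi

Shifts by position in ransom: pos 0: r→b (+10), pos 1: a→b (+1), pos 2: n→x (+10), pos 3: s→t (+1) — repeating every 2. It's a Vigenère-style cipher with numeric key [10,1]: position i shifts by key[i mod 2].
On warmth: w+10=g, a+1=b, r+10=b, m+1=n, t+10=d, h+1=i.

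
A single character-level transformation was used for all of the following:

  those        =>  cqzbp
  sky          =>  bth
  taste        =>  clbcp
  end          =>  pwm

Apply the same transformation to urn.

faw

The shift depends on letter class: consonant t→c is +9, but vowel o→z is +11. Vowels shift forward by 11 and consonants shift forward by 9.
Applying it to urn: u(vowel)+11=f, r(cons)+9=a, n(cons)+9=w.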